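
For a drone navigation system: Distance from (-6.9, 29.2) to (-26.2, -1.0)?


dx=-19.3, dy=-30.2
d^2 = (-19.3)^2 + (-30.2)^2 = 1284.53
d = sqrt(1284.53) = 35.8403

35.8403


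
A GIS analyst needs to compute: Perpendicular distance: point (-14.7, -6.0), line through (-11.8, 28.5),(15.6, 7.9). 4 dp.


|cross product| = 1005.04
|line direction| = sqrt(1175.12) = 34.28
Distance = 1005.04/sqrt(1175.12) = 29.3185

29.3185


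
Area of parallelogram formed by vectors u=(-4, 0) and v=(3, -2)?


|u x v| = |(-4)*(-2) - 0*3|
= |8 - 0| = 8

8


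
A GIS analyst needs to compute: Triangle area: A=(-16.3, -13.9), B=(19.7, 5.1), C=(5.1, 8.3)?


Area = |x_A(y_B-y_C) + x_B(y_C-y_A) + x_C(y_A-y_B)|/2
= |52.16 + 437.34 + (-96.9)|/2
= 392.6/2 = 196.3

196.3


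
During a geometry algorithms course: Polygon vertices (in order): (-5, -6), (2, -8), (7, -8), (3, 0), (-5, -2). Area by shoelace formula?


Shoelace sum: ((-5)*(-8) - 2*(-6)) + (2*(-8) - 7*(-8)) + (7*0 - 3*(-8)) + (3*(-2) - (-5)*0) + ((-5)*(-6) - (-5)*(-2))
= 130
Area = |130|/2 = 65

65


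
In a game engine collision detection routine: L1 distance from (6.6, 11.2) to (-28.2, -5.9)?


|6.6-(-28.2)| + |11.2-(-5.9)| = 34.8 + 17.1 = 51.9

51.9


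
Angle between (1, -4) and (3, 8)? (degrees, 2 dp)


u.v = -29, |u| = sqrt(17) = 4.1231, |v| = sqrt(73) = 8.544
cos(theta) = u.v/(|u||v|) = -29/sqrt(1241) = -0.823213
theta = acos(-0.823213) = 145.41 degrees

145.41 degrees


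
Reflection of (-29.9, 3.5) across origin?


Reflection over origin: (x,y) -> (-x,-y)
(-29.9, 3.5) -> (29.9, -3.5)

(29.9, -3.5)


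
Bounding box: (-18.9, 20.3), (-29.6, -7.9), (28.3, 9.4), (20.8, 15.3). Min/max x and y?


x range: [-29.6, 28.3]
y range: [-7.9, 20.3]
Bounding box: (-29.6,-7.9) to (28.3,20.3)

(-29.6,-7.9) to (28.3,20.3)


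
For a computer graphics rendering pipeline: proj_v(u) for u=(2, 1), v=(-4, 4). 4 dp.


u.v = -4, |v| = sqrt(32) = 5.6569
Scalar projection = u.v / |v| = -4 / sqrt(32) = -0.7071

-0.7071


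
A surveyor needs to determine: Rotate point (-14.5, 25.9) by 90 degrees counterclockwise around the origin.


90° CCW: (x,y) -> (-y, x)
(-14.5,25.9) -> (-25.9, -14.5)

(-25.9, -14.5)


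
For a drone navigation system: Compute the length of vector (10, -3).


|u| = sqrt(10^2 + (-3)^2) = sqrt(109) = 10.4403

10.4403


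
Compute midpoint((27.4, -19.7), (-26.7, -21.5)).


M = ((27.4+(-26.7))/2, ((-19.7)+(-21.5))/2)
= (0.35, -20.6)

(0.35, -20.6)


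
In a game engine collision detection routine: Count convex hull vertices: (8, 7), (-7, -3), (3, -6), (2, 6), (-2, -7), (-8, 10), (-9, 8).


Convex hull vertices (CCW): (-9, 8), (-7, -3), (-2, -7), (3, -6), (8, 7), (-8, 10)
Count = 6

6


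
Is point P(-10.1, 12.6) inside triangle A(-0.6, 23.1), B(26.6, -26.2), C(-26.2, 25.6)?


Cross products: AB x AP = -753.95, BC x BP = -147.58, CA x CP = -292.55
All same sign? yes

Yes, inside


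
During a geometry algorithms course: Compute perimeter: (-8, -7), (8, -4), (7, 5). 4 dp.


Sides: (-8, -7)->(8, -4): sqrt(265) = 16.278821, (8, -4)->(7, 5): sqrt(82) = 9.055385, (7, 5)->(-8, -7): sqrt(369) = 19.209373
Sum = 44.543579
Perimeter = 44.5436

44.5436


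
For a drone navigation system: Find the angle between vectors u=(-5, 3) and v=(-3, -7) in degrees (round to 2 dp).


u.v = -6, |u| = sqrt(34) = 5.831, |v| = sqrt(58) = 7.6158
cos(theta) = u.v/(|u||v|) = -6/sqrt(1972) = -0.135113
theta = acos(-0.135113) = 97.77 degrees

97.77 degrees


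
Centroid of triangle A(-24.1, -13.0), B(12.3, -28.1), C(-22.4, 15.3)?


Centroid = ((x_A+x_B+x_C)/3, (y_A+y_B+y_C)/3)
= (((-24.1)+12.3+(-22.4))/3, ((-13)+(-28.1)+15.3)/3)
= (-11.4, -8.6)

(-11.4, -8.6)


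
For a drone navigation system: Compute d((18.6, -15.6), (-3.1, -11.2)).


dx=-21.7, dy=4.4
d^2 = (-21.7)^2 + 4.4^2 = 490.25
d = sqrt(490.25) = 22.1416

22.1416


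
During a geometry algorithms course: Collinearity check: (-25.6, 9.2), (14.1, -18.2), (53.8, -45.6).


Cross product: (14.1-(-25.6))*((-45.6)-9.2) - ((-18.2)-9.2)*(53.8-(-25.6))
= 0

Yes, collinear


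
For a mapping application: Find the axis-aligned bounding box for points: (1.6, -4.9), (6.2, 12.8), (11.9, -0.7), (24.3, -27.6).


x range: [1.6, 24.3]
y range: [-27.6, 12.8]
Bounding box: (1.6,-27.6) to (24.3,12.8)

(1.6,-27.6) to (24.3,12.8)


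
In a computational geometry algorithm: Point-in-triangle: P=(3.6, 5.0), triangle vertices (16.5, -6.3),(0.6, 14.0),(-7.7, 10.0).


Cross products: AB x AP = 82.2, BC x BP = 86.7, CA x CP = 63.19
All same sign? yes

Yes, inside


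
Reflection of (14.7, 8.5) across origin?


Reflection over origin: (x,y) -> (-x,-y)
(14.7, 8.5) -> (-14.7, -8.5)

(-14.7, -8.5)


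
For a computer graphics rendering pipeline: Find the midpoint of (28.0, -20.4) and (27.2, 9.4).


M = ((28+27.2)/2, ((-20.4)+9.4)/2)
= (27.6, -5.5)

(27.6, -5.5)


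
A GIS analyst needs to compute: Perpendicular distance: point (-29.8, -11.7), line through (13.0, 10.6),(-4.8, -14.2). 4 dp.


|cross product| = 664.5
|line direction| = sqrt(931.88) = 30.5267
Distance = 664.5/sqrt(931.88) = 21.7678

21.7678


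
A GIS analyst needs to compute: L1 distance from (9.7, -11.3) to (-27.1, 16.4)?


|9.7-(-27.1)| + |(-11.3)-16.4| = 36.8 + 27.7 = 64.5

64.5


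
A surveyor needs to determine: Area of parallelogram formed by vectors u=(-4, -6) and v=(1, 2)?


|u x v| = |(-4)*2 - (-6)*1|
= |(-8) - (-6)| = 2

2


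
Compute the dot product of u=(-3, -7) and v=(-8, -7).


u . v = u_x*v_x + u_y*v_y = (-3)*(-8) + (-7)*(-7)
= 24 + 49 = 73

73


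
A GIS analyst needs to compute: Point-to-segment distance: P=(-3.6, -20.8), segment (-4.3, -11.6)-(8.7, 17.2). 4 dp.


Project P onto AB: t = 0 (clamped to [0,1])
Closest point on segment: (-4.3, -11.6)
Distance: 9.2266

9.2266


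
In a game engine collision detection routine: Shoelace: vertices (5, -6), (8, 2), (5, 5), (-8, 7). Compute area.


Shoelace sum: (5*2 - 8*(-6)) + (8*5 - 5*2) + (5*7 - (-8)*5) + ((-8)*(-6) - 5*7)
= 176
Area = |176|/2 = 88

88


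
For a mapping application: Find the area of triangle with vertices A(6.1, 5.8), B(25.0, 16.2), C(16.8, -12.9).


Area = |x_A(y_B-y_C) + x_B(y_C-y_A) + x_C(y_A-y_B)|/2
= |177.51 + (-467.5) + (-174.72)|/2
= 464.71/2 = 232.355

232.355


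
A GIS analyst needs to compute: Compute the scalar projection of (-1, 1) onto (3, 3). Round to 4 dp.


u.v = 0, |v| = sqrt(18) = 4.2426
Scalar projection = u.v / |v| = 0 / sqrt(18) = 0

0


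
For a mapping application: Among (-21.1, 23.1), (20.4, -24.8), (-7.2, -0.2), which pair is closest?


d(P0,P1) = 63.3771, d(P0,P2) = 27.1312, d(P1,P2) = 36.9719
Closest: P0 and P2

Closest pair: (-21.1, 23.1) and (-7.2, -0.2), distance = 27.1312


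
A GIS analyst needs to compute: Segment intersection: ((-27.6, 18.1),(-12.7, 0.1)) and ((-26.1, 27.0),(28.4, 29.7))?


Cross products: d1=-481, d2=-1502.23, d3=159.61, d4=1180.84
d1*d2 < 0 and d3*d4 < 0? no

No, they don't intersect


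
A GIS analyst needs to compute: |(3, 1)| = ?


|u| = sqrt(3^2 + 1^2) = sqrt(10) = 3.1623

3.1623


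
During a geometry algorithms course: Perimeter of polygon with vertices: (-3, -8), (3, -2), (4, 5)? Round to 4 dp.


Sides: (-3, -8)->(3, -2): sqrt(72) = 8.485281, (3, -2)->(4, 5): sqrt(50) = 7.071068, (4, 5)->(-3, -8): sqrt(218) = 14.764823
Sum = 30.321172
Perimeter = 30.3212

30.3212


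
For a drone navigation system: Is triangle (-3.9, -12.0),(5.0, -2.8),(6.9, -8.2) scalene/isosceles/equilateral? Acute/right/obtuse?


Side lengths squared: AB^2=163.85, BC^2=32.77, CA^2=131.08
Sorted: [32.77, 131.08, 163.85]
By sides: Scalene, By angles: Right

Scalene, Right


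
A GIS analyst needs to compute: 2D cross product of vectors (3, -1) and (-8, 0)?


u x v = u_x*v_y - u_y*v_x = 3*0 - (-1)*(-8)
= 0 - 8 = -8

-8


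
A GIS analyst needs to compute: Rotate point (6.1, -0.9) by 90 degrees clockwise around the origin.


90° CW: (x,y) -> (y, -x)
(6.1,-0.9) -> (-0.9, -6.1)

(-0.9, -6.1)


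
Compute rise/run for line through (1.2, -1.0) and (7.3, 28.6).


slope = (y2-y1)/(x2-x1) = (28.6-(-1))/(7.3-1.2) = 29.6/6.1 = 4.8525

4.8525


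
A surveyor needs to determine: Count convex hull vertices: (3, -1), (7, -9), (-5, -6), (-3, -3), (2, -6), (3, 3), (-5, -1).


Convex hull vertices (CCW): (-5, -6), (7, -9), (3, 3), (-5, -1)
Count = 4

4


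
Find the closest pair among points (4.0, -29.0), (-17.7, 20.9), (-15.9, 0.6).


d(P0,P1) = 54.4142, d(P0,P2) = 35.6675, d(P1,P2) = 20.3796
Closest: P1 and P2

Closest pair: (-17.7, 20.9) and (-15.9, 0.6), distance = 20.3796


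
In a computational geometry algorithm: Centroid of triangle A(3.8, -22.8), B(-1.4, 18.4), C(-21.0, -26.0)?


Centroid = ((x_A+x_B+x_C)/3, (y_A+y_B+y_C)/3)
= ((3.8+(-1.4)+(-21))/3, ((-22.8)+18.4+(-26))/3)
= (-6.2, -10.1333)

(-6.2, -10.1333)


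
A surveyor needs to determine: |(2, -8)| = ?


|u| = sqrt(2^2 + (-8)^2) = sqrt(68) = 8.2462

8.2462


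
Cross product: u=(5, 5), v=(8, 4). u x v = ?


u x v = u_x*v_y - u_y*v_x = 5*4 - 5*8
= 20 - 40 = -20

-20


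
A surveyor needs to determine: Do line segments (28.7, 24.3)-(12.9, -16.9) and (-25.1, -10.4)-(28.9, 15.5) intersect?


Cross products: d1=480.38, d2=-1335.2, d3=-1668.3, d4=147.28
d1*d2 < 0 and d3*d4 < 0? yes

Yes, they intersect


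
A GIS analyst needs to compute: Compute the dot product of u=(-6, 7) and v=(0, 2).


u . v = u_x*v_x + u_y*v_y = (-6)*0 + 7*2
= 0 + 14 = 14

14


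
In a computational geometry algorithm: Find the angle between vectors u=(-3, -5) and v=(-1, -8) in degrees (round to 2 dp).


u.v = 43, |u| = sqrt(34) = 5.831, |v| = sqrt(65) = 8.0623
cos(theta) = u.v/(|u||v|) = 43/sqrt(2210) = 0.914687
theta = acos(0.914687) = 23.84 degrees

23.84 degrees


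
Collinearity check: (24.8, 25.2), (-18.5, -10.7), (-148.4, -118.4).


Cross product: ((-18.5)-24.8)*((-118.4)-25.2) - ((-10.7)-25.2)*((-148.4)-24.8)
= 0

Yes, collinear


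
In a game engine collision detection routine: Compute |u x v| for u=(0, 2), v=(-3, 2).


|u x v| = |0*2 - 2*(-3)|
= |0 - (-6)| = 6

6


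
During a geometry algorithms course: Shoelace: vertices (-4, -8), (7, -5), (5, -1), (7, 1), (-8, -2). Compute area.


Shoelace sum: ((-4)*(-5) - 7*(-8)) + (7*(-1) - 5*(-5)) + (5*1 - 7*(-1)) + (7*(-2) - (-8)*1) + ((-8)*(-8) - (-4)*(-2))
= 156
Area = |156|/2 = 78

78


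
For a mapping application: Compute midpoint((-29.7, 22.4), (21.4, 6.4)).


M = (((-29.7)+21.4)/2, (22.4+6.4)/2)
= (-4.15, 14.4)

(-4.15, 14.4)


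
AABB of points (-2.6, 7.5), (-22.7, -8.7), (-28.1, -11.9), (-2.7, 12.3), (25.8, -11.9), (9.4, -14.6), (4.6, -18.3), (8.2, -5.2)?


x range: [-28.1, 25.8]
y range: [-18.3, 12.3]
Bounding box: (-28.1,-18.3) to (25.8,12.3)

(-28.1,-18.3) to (25.8,12.3)


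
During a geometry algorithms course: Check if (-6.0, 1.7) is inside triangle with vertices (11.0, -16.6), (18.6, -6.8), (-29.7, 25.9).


Cross products: AB x AP = 305.68, BC x BP = 393.87, CA x CP = 22.31
All same sign? yes

Yes, inside


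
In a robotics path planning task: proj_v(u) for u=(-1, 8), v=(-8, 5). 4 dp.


u.v = 48, |v| = sqrt(89) = 9.434
Scalar projection = u.v / |v| = 48 / sqrt(89) = 5.088

5.088


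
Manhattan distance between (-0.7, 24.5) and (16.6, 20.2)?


|(-0.7)-16.6| + |24.5-20.2| = 17.3 + 4.3 = 21.6

21.6


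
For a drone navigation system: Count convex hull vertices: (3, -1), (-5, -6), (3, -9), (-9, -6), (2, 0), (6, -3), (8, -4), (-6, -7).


Convex hull vertices (CCW): (-9, -6), (-6, -7), (3, -9), (8, -4), (2, 0)
Count = 5

5


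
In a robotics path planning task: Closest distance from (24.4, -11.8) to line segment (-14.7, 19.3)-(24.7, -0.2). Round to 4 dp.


Project P onto AB: t = 1 (clamped to [0,1])
Closest point on segment: (24.7, -0.2)
Distance: 11.6039

11.6039


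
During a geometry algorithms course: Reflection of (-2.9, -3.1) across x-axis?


Reflection over x-axis: (x,y) -> (x,-y)
(-2.9, -3.1) -> (-2.9, 3.1)

(-2.9, 3.1)


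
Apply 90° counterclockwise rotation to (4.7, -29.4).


90° CCW: (x,y) -> (-y, x)
(4.7,-29.4) -> (29.4, 4.7)

(29.4, 4.7)


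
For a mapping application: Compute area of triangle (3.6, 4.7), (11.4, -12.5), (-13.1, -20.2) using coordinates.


Area = |x_A(y_B-y_C) + x_B(y_C-y_A) + x_C(y_A-y_B)|/2
= |27.72 + (-283.86) + (-225.32)|/2
= 481.46/2 = 240.73

240.73


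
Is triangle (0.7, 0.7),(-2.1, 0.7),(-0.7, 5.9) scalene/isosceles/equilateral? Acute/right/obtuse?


Side lengths squared: AB^2=7.84, BC^2=29, CA^2=29
Sorted: [7.84, 29, 29]
By sides: Isosceles, By angles: Acute

Isosceles, Acute


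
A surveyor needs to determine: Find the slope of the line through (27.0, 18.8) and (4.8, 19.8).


slope = (y2-y1)/(x2-x1) = (19.8-18.8)/(4.8-27) = 1/(-22.2) = -0.045

-0.045


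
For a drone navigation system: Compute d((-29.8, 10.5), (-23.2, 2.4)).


dx=6.6, dy=-8.1
d^2 = 6.6^2 + (-8.1)^2 = 109.17
d = sqrt(109.17) = 10.4484

10.4484


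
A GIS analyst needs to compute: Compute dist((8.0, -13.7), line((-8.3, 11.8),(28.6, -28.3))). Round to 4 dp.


|cross product| = 287.32
|line direction| = sqrt(2969.62) = 54.4942
Distance = 287.32/sqrt(2969.62) = 5.2725

5.2725


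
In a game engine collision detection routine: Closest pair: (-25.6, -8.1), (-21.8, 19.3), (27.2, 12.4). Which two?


d(P0,P1) = 27.6622, d(P0,P2) = 56.64, d(P1,P2) = 49.4834
Closest: P0 and P1

Closest pair: (-25.6, -8.1) and (-21.8, 19.3), distance = 27.6622


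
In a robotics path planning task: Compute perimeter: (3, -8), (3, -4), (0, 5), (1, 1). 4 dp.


Sides: (3, -8)->(3, -4): sqrt(16) = 4, (3, -4)->(0, 5): sqrt(90) = 9.486833, (0, 5)->(1, 1): sqrt(17) = 4.123106, (1, 1)->(3, -8): sqrt(85) = 9.219544
Sum = 26.829483
Perimeter = 26.8295

26.8295


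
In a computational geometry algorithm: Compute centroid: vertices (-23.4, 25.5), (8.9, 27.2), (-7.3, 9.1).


Centroid = ((x_A+x_B+x_C)/3, (y_A+y_B+y_C)/3)
= (((-23.4)+8.9+(-7.3))/3, (25.5+27.2+9.1)/3)
= (-7.2667, 20.6)

(-7.2667, 20.6)


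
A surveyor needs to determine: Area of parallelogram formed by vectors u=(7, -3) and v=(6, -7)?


|u x v| = |7*(-7) - (-3)*6|
= |(-49) - (-18)| = 31

31


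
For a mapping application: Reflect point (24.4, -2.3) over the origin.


Reflection over origin: (x,y) -> (-x,-y)
(24.4, -2.3) -> (-24.4, 2.3)

(-24.4, 2.3)


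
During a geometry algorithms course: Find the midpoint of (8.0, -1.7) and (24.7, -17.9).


M = ((8+24.7)/2, ((-1.7)+(-17.9))/2)
= (16.35, -9.8)

(16.35, -9.8)


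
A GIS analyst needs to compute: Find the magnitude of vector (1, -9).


|u| = sqrt(1^2 + (-9)^2) = sqrt(82) = 9.0554

9.0554


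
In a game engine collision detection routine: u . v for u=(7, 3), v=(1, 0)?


u . v = u_x*v_x + u_y*v_y = 7*1 + 3*0
= 7 + 0 = 7

7


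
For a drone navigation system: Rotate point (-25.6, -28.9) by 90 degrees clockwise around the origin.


90° CW: (x,y) -> (y, -x)
(-25.6,-28.9) -> (-28.9, 25.6)

(-28.9, 25.6)


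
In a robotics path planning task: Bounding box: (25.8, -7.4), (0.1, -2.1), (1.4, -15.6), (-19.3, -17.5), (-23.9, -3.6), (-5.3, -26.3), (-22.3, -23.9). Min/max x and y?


x range: [-23.9, 25.8]
y range: [-26.3, -2.1]
Bounding box: (-23.9,-26.3) to (25.8,-2.1)

(-23.9,-26.3) to (25.8,-2.1)


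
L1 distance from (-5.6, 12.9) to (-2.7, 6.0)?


|(-5.6)-(-2.7)| + |12.9-6| = 2.9 + 6.9 = 9.8

9.8


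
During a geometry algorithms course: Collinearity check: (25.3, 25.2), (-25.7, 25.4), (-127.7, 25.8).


Cross product: ((-25.7)-25.3)*(25.8-25.2) - (25.4-25.2)*((-127.7)-25.3)
= 0

Yes, collinear


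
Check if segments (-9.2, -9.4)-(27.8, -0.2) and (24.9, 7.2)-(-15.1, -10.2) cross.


Cross products: d1=70.66, d2=346.46, d3=300.48, d4=24.68
d1*d2 < 0 and d3*d4 < 0? no

No, they don't intersect


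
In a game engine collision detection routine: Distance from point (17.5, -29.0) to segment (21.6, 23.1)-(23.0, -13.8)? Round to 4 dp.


Project P onto AB: t = 1 (clamped to [0,1])
Closest point on segment: (23, -13.8)
Distance: 16.1645

16.1645


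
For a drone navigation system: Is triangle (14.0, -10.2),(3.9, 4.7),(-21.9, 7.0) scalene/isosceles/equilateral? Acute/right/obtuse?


Side lengths squared: AB^2=324.02, BC^2=670.93, CA^2=1584.65
Sorted: [324.02, 670.93, 1584.65]
By sides: Scalene, By angles: Obtuse

Scalene, Obtuse


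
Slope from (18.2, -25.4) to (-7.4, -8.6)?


slope = (y2-y1)/(x2-x1) = ((-8.6)-(-25.4))/((-7.4)-18.2) = 16.8/(-25.6) = -0.6562

-0.6562


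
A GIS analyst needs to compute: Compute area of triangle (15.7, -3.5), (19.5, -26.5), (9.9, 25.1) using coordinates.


Area = |x_A(y_B-y_C) + x_B(y_C-y_A) + x_C(y_A-y_B)|/2
= |(-810.12) + 557.7 + 227.7|/2
= 24.72/2 = 12.36

12.36


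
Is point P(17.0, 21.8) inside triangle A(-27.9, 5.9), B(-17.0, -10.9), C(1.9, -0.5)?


Cross products: AB x AP = 927.63, BC x BP = 264.43, CA x CP = -761.18
All same sign? no

No, outside


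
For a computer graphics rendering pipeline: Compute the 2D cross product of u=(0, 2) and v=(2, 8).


u x v = u_x*v_y - u_y*v_x = 0*8 - 2*2
= 0 - 4 = -4

-4


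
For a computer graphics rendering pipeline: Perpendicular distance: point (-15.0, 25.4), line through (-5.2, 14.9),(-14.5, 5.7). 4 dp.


|cross product| = 187.81
|line direction| = sqrt(171.13) = 13.0817
Distance = 187.81/sqrt(171.13) = 14.3567

14.3567


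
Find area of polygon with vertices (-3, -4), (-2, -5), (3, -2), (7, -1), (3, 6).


Shoelace sum: ((-3)*(-5) - (-2)*(-4)) + ((-2)*(-2) - 3*(-5)) + (3*(-1) - 7*(-2)) + (7*6 - 3*(-1)) + (3*(-4) - (-3)*6)
= 88
Area = |88|/2 = 44

44


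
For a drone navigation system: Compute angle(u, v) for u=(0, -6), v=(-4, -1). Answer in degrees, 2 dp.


u.v = 6, |u| = sqrt(36) = 6, |v| = sqrt(17) = 4.1231
cos(theta) = u.v/(|u||v|) = 6/sqrt(612) = 0.242536
theta = acos(0.242536) = 75.96 degrees

75.96 degrees


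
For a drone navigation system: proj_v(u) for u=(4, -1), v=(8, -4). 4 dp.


u.v = 36, |v| = sqrt(80) = 8.9443
Scalar projection = u.v / |v| = 36 / sqrt(80) = 4.0249

4.0249


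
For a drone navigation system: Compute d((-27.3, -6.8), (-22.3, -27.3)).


dx=5, dy=-20.5
d^2 = 5^2 + (-20.5)^2 = 445.25
d = sqrt(445.25) = 21.1009

21.1009


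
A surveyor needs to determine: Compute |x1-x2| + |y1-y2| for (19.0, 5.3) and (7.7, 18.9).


|19-7.7| + |5.3-18.9| = 11.3 + 13.6 = 24.9

24.9


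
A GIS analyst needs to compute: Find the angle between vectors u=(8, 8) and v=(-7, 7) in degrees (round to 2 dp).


u.v = 0, |u| = sqrt(128) = 11.3137, |v| = sqrt(98) = 9.8995
cos(theta) = u.v/(|u||v|) = 0/sqrt(12544) = 0
theta = acos(0) = 90 degrees

90 degrees


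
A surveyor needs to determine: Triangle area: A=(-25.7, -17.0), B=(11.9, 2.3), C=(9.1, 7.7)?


Area = |x_A(y_B-y_C) + x_B(y_C-y_A) + x_C(y_A-y_B)|/2
= |138.78 + 293.93 + (-175.63)|/2
= 257.08/2 = 128.54

128.54


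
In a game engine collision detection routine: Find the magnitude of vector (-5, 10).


|u| = sqrt((-5)^2 + 10^2) = sqrt(125) = 11.1803

11.1803


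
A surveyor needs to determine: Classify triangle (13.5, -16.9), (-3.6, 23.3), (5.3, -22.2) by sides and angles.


Side lengths squared: AB^2=1908.45, BC^2=2149.46, CA^2=95.33
Sorted: [95.33, 1908.45, 2149.46]
By sides: Scalene, By angles: Obtuse

Scalene, Obtuse


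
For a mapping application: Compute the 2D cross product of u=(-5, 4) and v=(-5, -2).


u x v = u_x*v_y - u_y*v_x = (-5)*(-2) - 4*(-5)
= 10 - (-20) = 30

30


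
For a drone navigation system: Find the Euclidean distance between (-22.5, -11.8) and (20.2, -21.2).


dx=42.7, dy=-9.4
d^2 = 42.7^2 + (-9.4)^2 = 1911.65
d = sqrt(1911.65) = 43.7224

43.7224


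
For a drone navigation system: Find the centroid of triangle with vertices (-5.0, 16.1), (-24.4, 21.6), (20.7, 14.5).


Centroid = ((x_A+x_B+x_C)/3, (y_A+y_B+y_C)/3)
= (((-5)+(-24.4)+20.7)/3, (16.1+21.6+14.5)/3)
= (-2.9, 17.4)

(-2.9, 17.4)


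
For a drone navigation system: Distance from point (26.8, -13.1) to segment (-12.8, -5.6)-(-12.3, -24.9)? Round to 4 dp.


Project P onto AB: t = 0.4415 (clamped to [0,1])
Closest point on segment: (-12.5793, -14.1202)
Distance: 39.3925

39.3925


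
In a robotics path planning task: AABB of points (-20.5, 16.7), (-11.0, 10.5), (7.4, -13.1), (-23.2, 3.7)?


x range: [-23.2, 7.4]
y range: [-13.1, 16.7]
Bounding box: (-23.2,-13.1) to (7.4,16.7)

(-23.2,-13.1) to (7.4,16.7)


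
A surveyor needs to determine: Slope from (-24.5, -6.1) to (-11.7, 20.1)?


slope = (y2-y1)/(x2-x1) = (20.1-(-6.1))/((-11.7)-(-24.5)) = 26.2/12.8 = 2.0469

2.0469


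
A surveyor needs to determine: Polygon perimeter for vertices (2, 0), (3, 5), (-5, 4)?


Sides: (2, 0)->(3, 5): sqrt(26) = 5.09902, (3, 5)->(-5, 4): sqrt(65) = 8.062258, (-5, 4)->(2, 0): sqrt(65) = 8.062258
Sum = 21.223536
Perimeter = 21.2235

21.2235


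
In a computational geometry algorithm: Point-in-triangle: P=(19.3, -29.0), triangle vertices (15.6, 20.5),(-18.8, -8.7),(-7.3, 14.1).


Cross products: AB x AP = 1810.84, BC x BP = -1102.13, CA x CP = -1157.23
All same sign? no

No, outside


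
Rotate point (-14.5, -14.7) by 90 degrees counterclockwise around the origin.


90° CCW: (x,y) -> (-y, x)
(-14.5,-14.7) -> (14.7, -14.5)

(14.7, -14.5)


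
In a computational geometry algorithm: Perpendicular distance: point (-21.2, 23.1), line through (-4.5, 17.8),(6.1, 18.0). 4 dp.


|cross product| = 59.52
|line direction| = sqrt(112.4) = 10.6019
Distance = 59.52/sqrt(112.4) = 5.6141

5.6141


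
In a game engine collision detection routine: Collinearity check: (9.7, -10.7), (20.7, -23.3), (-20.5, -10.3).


Cross product: (20.7-9.7)*((-10.3)-(-10.7)) - ((-23.3)-(-10.7))*((-20.5)-9.7)
= -376.12

No, not collinear


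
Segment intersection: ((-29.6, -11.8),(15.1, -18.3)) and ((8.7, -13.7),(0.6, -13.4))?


Cross products: d1=-3.9, d2=35.34, d3=164.02, d4=124.78
d1*d2 < 0 and d3*d4 < 0? no

No, they don't intersect


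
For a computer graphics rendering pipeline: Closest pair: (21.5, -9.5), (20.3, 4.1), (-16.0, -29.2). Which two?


d(P0,P1) = 13.6528, d(P0,P2) = 42.3597, d(P1,P2) = 49.2603
Closest: P0 and P1

Closest pair: (21.5, -9.5) and (20.3, 4.1), distance = 13.6528


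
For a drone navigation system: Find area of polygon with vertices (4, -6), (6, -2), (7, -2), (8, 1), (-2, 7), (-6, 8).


Shoelace sum: (4*(-2) - 6*(-6)) + (6*(-2) - 7*(-2)) + (7*1 - 8*(-2)) + (8*7 - (-2)*1) + ((-2)*8 - (-6)*7) + ((-6)*(-6) - 4*8)
= 141
Area = |141|/2 = 70.5

70.5


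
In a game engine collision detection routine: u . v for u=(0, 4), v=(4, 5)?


u . v = u_x*v_x + u_y*v_y = 0*4 + 4*5
= 0 + 20 = 20

20


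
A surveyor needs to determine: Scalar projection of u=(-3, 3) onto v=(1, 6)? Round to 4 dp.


u.v = 15, |v| = sqrt(37) = 6.0828
Scalar projection = u.v / |v| = 15 / sqrt(37) = 2.466

2.466


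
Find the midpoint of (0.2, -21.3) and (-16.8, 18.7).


M = ((0.2+(-16.8))/2, ((-21.3)+18.7)/2)
= (-8.3, -1.3)

(-8.3, -1.3)


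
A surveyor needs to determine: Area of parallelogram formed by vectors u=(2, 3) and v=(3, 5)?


|u x v| = |2*5 - 3*3|
= |10 - 9| = 1

1


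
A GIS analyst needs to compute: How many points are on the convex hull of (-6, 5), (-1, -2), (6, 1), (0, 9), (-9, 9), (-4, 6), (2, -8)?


Convex hull vertices (CCW): (-9, 9), (2, -8), (6, 1), (0, 9)
Count = 4

4


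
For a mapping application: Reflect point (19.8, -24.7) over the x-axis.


Reflection over x-axis: (x,y) -> (x,-y)
(19.8, -24.7) -> (19.8, 24.7)

(19.8, 24.7)


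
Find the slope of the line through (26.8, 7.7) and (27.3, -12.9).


slope = (y2-y1)/(x2-x1) = ((-12.9)-7.7)/(27.3-26.8) = (-20.6)/0.5 = -41.2

-41.2


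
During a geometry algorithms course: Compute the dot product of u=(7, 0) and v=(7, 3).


u . v = u_x*v_x + u_y*v_y = 7*7 + 0*3
= 49 + 0 = 49

49


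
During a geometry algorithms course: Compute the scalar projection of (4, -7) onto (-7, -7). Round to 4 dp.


u.v = 21, |v| = sqrt(98) = 9.8995
Scalar projection = u.v / |v| = 21 / sqrt(98) = 2.1213

2.1213


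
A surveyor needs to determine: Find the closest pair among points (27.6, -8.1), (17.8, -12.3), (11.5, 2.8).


d(P0,P1) = 10.6621, d(P0,P2) = 19.4427, d(P1,P2) = 16.3615
Closest: P0 and P1

Closest pair: (27.6, -8.1) and (17.8, -12.3), distance = 10.6621


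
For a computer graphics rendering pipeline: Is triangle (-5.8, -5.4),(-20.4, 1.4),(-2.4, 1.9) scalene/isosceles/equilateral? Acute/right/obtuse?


Side lengths squared: AB^2=259.4, BC^2=324.25, CA^2=64.85
Sorted: [64.85, 259.4, 324.25]
By sides: Scalene, By angles: Right

Scalene, Right


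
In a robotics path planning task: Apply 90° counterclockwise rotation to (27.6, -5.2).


90° CCW: (x,y) -> (-y, x)
(27.6,-5.2) -> (5.2, 27.6)

(5.2, 27.6)


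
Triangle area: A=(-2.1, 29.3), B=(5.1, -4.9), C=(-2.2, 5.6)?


Area = |x_A(y_B-y_C) + x_B(y_C-y_A) + x_C(y_A-y_B)|/2
= |22.05 + (-120.87) + (-75.24)|/2
= 174.06/2 = 87.03

87.03


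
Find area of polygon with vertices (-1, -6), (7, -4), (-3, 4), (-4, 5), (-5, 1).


Shoelace sum: ((-1)*(-4) - 7*(-6)) + (7*4 - (-3)*(-4)) + ((-3)*5 - (-4)*4) + ((-4)*1 - (-5)*5) + ((-5)*(-6) - (-1)*1)
= 115
Area = |115|/2 = 57.5

57.5


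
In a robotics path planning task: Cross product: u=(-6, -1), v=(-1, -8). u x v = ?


u x v = u_x*v_y - u_y*v_x = (-6)*(-8) - (-1)*(-1)
= 48 - 1 = 47

47


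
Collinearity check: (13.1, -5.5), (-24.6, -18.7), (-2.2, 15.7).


Cross product: ((-24.6)-13.1)*(15.7-(-5.5)) - ((-18.7)-(-5.5))*((-2.2)-13.1)
= -1001.2

No, not collinear


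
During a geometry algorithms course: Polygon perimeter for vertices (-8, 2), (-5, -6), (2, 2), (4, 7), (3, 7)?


Sides: (-8, 2)->(-5, -6): sqrt(73) = 8.544004, (-5, -6)->(2, 2): sqrt(113) = 10.630146, (2, 2)->(4, 7): sqrt(29) = 5.385165, (4, 7)->(3, 7): sqrt(1) = 1, (3, 7)->(-8, 2): sqrt(146) = 12.083046
Sum = 37.642361
Perimeter = 37.6424

37.6424


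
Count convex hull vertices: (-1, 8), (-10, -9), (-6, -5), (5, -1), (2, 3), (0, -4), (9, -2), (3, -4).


Convex hull vertices (CCW): (-10, -9), (9, -2), (-1, 8)
Count = 3

3


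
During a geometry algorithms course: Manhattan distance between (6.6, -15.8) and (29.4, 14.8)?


|6.6-29.4| + |(-15.8)-14.8| = 22.8 + 30.6 = 53.4

53.4


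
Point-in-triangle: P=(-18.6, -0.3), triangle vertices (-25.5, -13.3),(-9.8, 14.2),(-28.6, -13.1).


Cross products: AB x AP = 14.35, BC x BP = 32.36, CA x CP = 41.68
All same sign? yes

Yes, inside


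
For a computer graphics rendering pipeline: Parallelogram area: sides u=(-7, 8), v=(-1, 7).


|u x v| = |(-7)*7 - 8*(-1)|
= |(-49) - (-8)| = 41

41


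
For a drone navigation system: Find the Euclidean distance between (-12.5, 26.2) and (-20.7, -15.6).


dx=-8.2, dy=-41.8
d^2 = (-8.2)^2 + (-41.8)^2 = 1814.48
d = sqrt(1814.48) = 42.5967

42.5967


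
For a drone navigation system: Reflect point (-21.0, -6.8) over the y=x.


Reflection over y=x: (x,y) -> (y,x)
(-21, -6.8) -> (-6.8, -21)

(-6.8, -21)


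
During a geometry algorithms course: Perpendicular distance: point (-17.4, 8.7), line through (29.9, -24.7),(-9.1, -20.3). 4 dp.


|cross product| = 1094.48
|line direction| = sqrt(1540.36) = 39.2474
Distance = 1094.48/sqrt(1540.36) = 27.8867

27.8867


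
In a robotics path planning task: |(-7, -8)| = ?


|u| = sqrt((-7)^2 + (-8)^2) = sqrt(113) = 10.6301

10.6301


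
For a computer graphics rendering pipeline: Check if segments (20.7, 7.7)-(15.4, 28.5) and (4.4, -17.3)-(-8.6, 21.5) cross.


Cross products: d1=-957.44, d2=-1022.2, d3=471.54, d4=536.3
d1*d2 < 0 and d3*d4 < 0? no

No, they don't intersect


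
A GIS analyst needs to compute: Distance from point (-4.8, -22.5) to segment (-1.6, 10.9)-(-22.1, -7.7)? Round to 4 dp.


Project P onto AB: t = 0.8964 (clamped to [0,1])
Closest point on segment: (-19.9765, -5.7733)
Distance: 22.5856

22.5856


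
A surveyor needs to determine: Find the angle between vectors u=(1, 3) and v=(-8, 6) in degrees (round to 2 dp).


u.v = 10, |u| = sqrt(10) = 3.1623, |v| = sqrt(100) = 10
cos(theta) = u.v/(|u||v|) = 10/sqrt(1000) = 0.316228
theta = acos(0.316228) = 71.57 degrees

71.57 degrees


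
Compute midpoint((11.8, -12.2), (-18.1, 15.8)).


M = ((11.8+(-18.1))/2, ((-12.2)+15.8)/2)
= (-3.15, 1.8)

(-3.15, 1.8)


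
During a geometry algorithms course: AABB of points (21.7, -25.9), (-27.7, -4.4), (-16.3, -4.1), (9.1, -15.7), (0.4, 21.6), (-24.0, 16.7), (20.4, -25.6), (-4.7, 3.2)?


x range: [-27.7, 21.7]
y range: [-25.9, 21.6]
Bounding box: (-27.7,-25.9) to (21.7,21.6)

(-27.7,-25.9) to (21.7,21.6)


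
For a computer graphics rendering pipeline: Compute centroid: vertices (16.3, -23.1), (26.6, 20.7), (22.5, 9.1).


Centroid = ((x_A+x_B+x_C)/3, (y_A+y_B+y_C)/3)
= ((16.3+26.6+22.5)/3, ((-23.1)+20.7+9.1)/3)
= (21.8, 2.2333)

(21.8, 2.2333)


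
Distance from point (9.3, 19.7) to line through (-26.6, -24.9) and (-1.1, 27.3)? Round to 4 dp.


|cross product| = 736.68
|line direction| = sqrt(3375.09) = 58.0955
Distance = 736.68/sqrt(3375.09) = 12.6805

12.6805


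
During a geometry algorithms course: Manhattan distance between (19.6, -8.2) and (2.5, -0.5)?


|19.6-2.5| + |(-8.2)-(-0.5)| = 17.1 + 7.7 = 24.8

24.8


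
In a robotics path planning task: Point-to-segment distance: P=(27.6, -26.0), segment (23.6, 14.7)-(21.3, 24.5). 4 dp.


Project P onto AB: t = 0 (clamped to [0,1])
Closest point on segment: (23.6, 14.7)
Distance: 40.8961

40.8961


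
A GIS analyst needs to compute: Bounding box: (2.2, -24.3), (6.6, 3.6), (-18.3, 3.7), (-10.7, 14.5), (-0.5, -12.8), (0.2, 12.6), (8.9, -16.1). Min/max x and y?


x range: [-18.3, 8.9]
y range: [-24.3, 14.5]
Bounding box: (-18.3,-24.3) to (8.9,14.5)

(-18.3,-24.3) to (8.9,14.5)


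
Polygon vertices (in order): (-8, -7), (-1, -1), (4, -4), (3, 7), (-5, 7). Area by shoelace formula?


Shoelace sum: ((-8)*(-1) - (-1)*(-7)) + ((-1)*(-4) - 4*(-1)) + (4*7 - 3*(-4)) + (3*7 - (-5)*7) + ((-5)*(-7) - (-8)*7)
= 196
Area = |196|/2 = 98

98


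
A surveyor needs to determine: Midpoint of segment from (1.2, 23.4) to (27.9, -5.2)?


M = ((1.2+27.9)/2, (23.4+(-5.2))/2)
= (14.55, 9.1)

(14.55, 9.1)


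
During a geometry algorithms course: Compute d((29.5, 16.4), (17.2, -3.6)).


dx=-12.3, dy=-20
d^2 = (-12.3)^2 + (-20)^2 = 551.29
d = sqrt(551.29) = 23.4796

23.4796


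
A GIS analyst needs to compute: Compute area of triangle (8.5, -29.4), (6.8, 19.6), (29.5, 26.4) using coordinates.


Area = |x_A(y_B-y_C) + x_B(y_C-y_A) + x_C(y_A-y_B)|/2
= |(-57.8) + 379.44 + (-1445.5)|/2
= 1123.86/2 = 561.93

561.93


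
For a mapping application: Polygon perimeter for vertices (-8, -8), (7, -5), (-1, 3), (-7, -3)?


Sides: (-8, -8)->(7, -5): sqrt(234) = 15.297059, (7, -5)->(-1, 3): sqrt(128) = 11.313708, (-1, 3)->(-7, -3): sqrt(72) = 8.485281, (-7, -3)->(-8, -8): sqrt(26) = 5.09902
Sum = 40.195068
Perimeter = 40.1951

40.1951


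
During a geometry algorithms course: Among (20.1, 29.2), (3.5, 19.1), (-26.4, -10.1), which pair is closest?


d(P0,P1) = 19.4312, d(P0,P2) = 60.883, d(P1,P2) = 41.7929
Closest: P0 and P1

Closest pair: (20.1, 29.2) and (3.5, 19.1), distance = 19.4312


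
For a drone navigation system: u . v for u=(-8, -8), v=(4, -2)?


u . v = u_x*v_x + u_y*v_y = (-8)*4 + (-8)*(-2)
= (-32) + 16 = -16

-16


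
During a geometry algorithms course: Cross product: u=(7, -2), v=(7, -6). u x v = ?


u x v = u_x*v_y - u_y*v_x = 7*(-6) - (-2)*7
= (-42) - (-14) = -28

-28


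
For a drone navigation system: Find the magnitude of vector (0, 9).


|u| = sqrt(0^2 + 9^2) = sqrt(81) = 9

9


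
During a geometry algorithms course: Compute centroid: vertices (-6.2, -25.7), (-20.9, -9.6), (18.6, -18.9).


Centroid = ((x_A+x_B+x_C)/3, (y_A+y_B+y_C)/3)
= (((-6.2)+(-20.9)+18.6)/3, ((-25.7)+(-9.6)+(-18.9))/3)
= (-2.8333, -18.0667)

(-2.8333, -18.0667)


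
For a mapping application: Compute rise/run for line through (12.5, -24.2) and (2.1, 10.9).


slope = (y2-y1)/(x2-x1) = (10.9-(-24.2))/(2.1-12.5) = 35.1/(-10.4) = -3.375

-3.375


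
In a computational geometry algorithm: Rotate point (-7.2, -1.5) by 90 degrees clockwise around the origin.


90° CW: (x,y) -> (y, -x)
(-7.2,-1.5) -> (-1.5, 7.2)

(-1.5, 7.2)


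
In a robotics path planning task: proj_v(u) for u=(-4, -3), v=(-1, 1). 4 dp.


u.v = 1, |v| = sqrt(2) = 1.4142
Scalar projection = u.v / |v| = 1 / sqrt(2) = 0.7071

0.7071


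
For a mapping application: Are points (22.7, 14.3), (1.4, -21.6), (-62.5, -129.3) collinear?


Cross product: (1.4-22.7)*((-129.3)-14.3) - ((-21.6)-14.3)*((-62.5)-22.7)
= 0

Yes, collinear


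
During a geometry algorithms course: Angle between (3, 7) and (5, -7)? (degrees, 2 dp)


u.v = -34, |u| = sqrt(58) = 7.6158, |v| = sqrt(74) = 8.6023
cos(theta) = u.v/(|u||v|) = -34/sqrt(4292) = -0.518978
theta = acos(-0.518978) = 121.26 degrees

121.26 degrees


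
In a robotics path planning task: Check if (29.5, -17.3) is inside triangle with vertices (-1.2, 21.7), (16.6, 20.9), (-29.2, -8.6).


Cross products: AB x AP = -669.64, BC x BP = 2130.11, CA x CP = -2022.21
All same sign? no

No, outside


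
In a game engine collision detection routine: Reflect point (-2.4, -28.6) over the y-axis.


Reflection over y-axis: (x,y) -> (-x,y)
(-2.4, -28.6) -> (2.4, -28.6)

(2.4, -28.6)


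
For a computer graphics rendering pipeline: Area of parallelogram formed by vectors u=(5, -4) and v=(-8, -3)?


|u x v| = |5*(-3) - (-4)*(-8)|
= |(-15) - 32| = 47

47


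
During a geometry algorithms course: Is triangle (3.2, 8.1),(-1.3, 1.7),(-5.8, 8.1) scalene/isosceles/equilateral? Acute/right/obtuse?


Side lengths squared: AB^2=61.21, BC^2=61.21, CA^2=81
Sorted: [61.21, 61.21, 81]
By sides: Isosceles, By angles: Acute

Isosceles, Acute


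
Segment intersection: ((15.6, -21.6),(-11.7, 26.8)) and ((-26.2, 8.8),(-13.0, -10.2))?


Cross products: d1=392.92, d2=513.1, d3=1193.2, d4=1073.02
d1*d2 < 0 and d3*d4 < 0? no

No, they don't intersect


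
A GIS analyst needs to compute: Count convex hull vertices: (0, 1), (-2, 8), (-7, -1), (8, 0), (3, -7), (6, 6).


Convex hull vertices (CCW): (-7, -1), (3, -7), (8, 0), (6, 6), (-2, 8)
Count = 5

5


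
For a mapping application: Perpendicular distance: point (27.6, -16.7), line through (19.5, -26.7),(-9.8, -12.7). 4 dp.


|cross product| = 406.4
|line direction| = sqrt(1054.49) = 32.4729
Distance = 406.4/sqrt(1054.49) = 12.515

12.515


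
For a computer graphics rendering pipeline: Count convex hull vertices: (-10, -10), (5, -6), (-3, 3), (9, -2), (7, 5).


Convex hull vertices (CCW): (-10, -10), (5, -6), (9, -2), (7, 5), (-3, 3)
Count = 5

5


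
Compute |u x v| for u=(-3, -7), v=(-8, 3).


|u x v| = |(-3)*3 - (-7)*(-8)|
= |(-9) - 56| = 65

65


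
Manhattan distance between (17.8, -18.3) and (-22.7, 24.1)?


|17.8-(-22.7)| + |(-18.3)-24.1| = 40.5 + 42.4 = 82.9

82.9


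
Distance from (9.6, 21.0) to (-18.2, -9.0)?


dx=-27.8, dy=-30
d^2 = (-27.8)^2 + (-30)^2 = 1672.84
d = sqrt(1672.84) = 40.9004

40.9004


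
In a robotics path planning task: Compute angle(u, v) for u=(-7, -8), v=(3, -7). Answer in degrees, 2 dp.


u.v = 35, |u| = sqrt(113) = 10.6301, |v| = sqrt(58) = 7.6158
cos(theta) = u.v/(|u||v|) = 35/sqrt(6554) = 0.432329
theta = acos(0.432329) = 64.38 degrees

64.38 degrees


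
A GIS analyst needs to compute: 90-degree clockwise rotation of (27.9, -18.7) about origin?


90° CW: (x,y) -> (y, -x)
(27.9,-18.7) -> (-18.7, -27.9)

(-18.7, -27.9)


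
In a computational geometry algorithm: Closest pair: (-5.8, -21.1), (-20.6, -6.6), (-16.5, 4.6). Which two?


d(P0,P1) = 20.7193, d(P0,P2) = 27.8385, d(P1,P2) = 11.9269
Closest: P1 and P2

Closest pair: (-20.6, -6.6) and (-16.5, 4.6), distance = 11.9269


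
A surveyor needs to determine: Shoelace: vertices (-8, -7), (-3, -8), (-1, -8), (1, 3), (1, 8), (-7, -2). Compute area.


Shoelace sum: ((-8)*(-8) - (-3)*(-7)) + ((-3)*(-8) - (-1)*(-8)) + ((-1)*3 - 1*(-8)) + (1*8 - 1*3) + (1*(-2) - (-7)*8) + ((-7)*(-7) - (-8)*(-2))
= 156
Area = |156|/2 = 78

78


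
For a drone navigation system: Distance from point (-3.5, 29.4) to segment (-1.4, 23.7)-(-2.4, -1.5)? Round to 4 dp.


Project P onto AB: t = 0 (clamped to [0,1])
Closest point on segment: (-1.4, 23.7)
Distance: 6.0745

6.0745


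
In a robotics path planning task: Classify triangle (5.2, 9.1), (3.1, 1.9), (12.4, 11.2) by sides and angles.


Side lengths squared: AB^2=56.25, BC^2=172.98, CA^2=56.25
Sorted: [56.25, 56.25, 172.98]
By sides: Isosceles, By angles: Obtuse

Isosceles, Obtuse


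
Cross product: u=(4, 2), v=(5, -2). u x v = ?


u x v = u_x*v_y - u_y*v_x = 4*(-2) - 2*5
= (-8) - 10 = -18

-18


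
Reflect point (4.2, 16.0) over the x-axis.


Reflection over x-axis: (x,y) -> (x,-y)
(4.2, 16) -> (4.2, -16)

(4.2, -16)


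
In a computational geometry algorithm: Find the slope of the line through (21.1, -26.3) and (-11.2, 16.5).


slope = (y2-y1)/(x2-x1) = (16.5-(-26.3))/((-11.2)-21.1) = 42.8/(-32.3) = -1.3251

-1.3251


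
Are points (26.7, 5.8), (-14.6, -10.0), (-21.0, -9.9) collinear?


Cross product: ((-14.6)-26.7)*((-9.9)-5.8) - ((-10)-5.8)*((-21)-26.7)
= -105.25

No, not collinear


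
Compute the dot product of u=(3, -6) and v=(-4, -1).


u . v = u_x*v_x + u_y*v_y = 3*(-4) + (-6)*(-1)
= (-12) + 6 = -6

-6


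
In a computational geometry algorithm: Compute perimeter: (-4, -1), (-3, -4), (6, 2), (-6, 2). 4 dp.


Sides: (-4, -1)->(-3, -4): sqrt(10) = 3.162278, (-3, -4)->(6, 2): sqrt(117) = 10.816654, (6, 2)->(-6, 2): sqrt(144) = 12, (-6, 2)->(-4, -1): sqrt(13) = 3.605551
Sum = 29.584483
Perimeter = 29.5845

29.5845


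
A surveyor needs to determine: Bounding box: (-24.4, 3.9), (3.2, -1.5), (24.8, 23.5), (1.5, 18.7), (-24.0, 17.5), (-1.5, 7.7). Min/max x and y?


x range: [-24.4, 24.8]
y range: [-1.5, 23.5]
Bounding box: (-24.4,-1.5) to (24.8,23.5)

(-24.4,-1.5) to (24.8,23.5)


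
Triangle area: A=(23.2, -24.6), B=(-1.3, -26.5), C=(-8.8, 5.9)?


Area = |x_A(y_B-y_C) + x_B(y_C-y_A) + x_C(y_A-y_B)|/2
= |(-751.68) + (-39.65) + (-16.72)|/2
= 808.05/2 = 404.025

404.025


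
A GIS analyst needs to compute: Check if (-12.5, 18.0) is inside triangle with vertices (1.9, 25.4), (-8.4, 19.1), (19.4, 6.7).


Cross products: AB x AP = -14.5, BC x BP = -81.42, CA x CP = 398.78
All same sign? no

No, outside


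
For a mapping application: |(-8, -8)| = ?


|u| = sqrt((-8)^2 + (-8)^2) = sqrt(128) = 11.3137

11.3137


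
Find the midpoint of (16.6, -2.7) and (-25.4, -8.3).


M = ((16.6+(-25.4))/2, ((-2.7)+(-8.3))/2)
= (-4.4, -5.5)

(-4.4, -5.5)


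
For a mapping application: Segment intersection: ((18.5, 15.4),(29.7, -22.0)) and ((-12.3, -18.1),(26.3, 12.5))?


Cross products: d1=350.62, d2=-1435.74, d3=-1527.12, d4=259.24
d1*d2 < 0 and d3*d4 < 0? yes

Yes, they intersect


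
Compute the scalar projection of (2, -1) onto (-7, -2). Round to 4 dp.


u.v = -12, |v| = sqrt(53) = 7.2801
Scalar projection = u.v / |v| = -12 / sqrt(53) = -1.6483

-1.6483


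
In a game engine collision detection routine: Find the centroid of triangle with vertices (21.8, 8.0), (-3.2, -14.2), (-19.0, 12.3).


Centroid = ((x_A+x_B+x_C)/3, (y_A+y_B+y_C)/3)
= ((21.8+(-3.2)+(-19))/3, (8+(-14.2)+12.3)/3)
= (-0.1333, 2.0333)

(-0.1333, 2.0333)


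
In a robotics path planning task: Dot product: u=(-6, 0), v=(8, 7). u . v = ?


u . v = u_x*v_x + u_y*v_y = (-6)*8 + 0*7
= (-48) + 0 = -48

-48
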